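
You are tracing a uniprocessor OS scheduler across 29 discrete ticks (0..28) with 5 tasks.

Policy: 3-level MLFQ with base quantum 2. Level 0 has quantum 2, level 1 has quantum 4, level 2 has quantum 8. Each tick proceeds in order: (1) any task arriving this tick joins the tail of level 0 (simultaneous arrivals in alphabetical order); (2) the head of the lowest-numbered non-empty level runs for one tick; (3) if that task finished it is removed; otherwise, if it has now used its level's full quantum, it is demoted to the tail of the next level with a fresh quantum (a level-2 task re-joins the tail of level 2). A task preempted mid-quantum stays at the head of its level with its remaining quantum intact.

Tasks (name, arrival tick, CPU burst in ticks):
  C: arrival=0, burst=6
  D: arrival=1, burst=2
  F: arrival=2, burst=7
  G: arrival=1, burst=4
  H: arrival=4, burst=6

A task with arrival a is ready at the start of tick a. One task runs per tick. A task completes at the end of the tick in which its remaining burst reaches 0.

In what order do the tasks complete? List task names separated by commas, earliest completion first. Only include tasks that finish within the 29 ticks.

completion order = D, C, G, H, F

t=0: L0/L1/L2 = C/-/- → run C
t=1: L0/L1/L2 = CDG/-/- → run C
t=2: L0/L1/L2 = DGF/C/- → run D
t=3: L0/L1/L2 = DGF/C/- → run D
t=4: L0/L1/L2 = GFH/C/- → run G
t=5: L0/L1/L2 = GFH/C/- → run G
t=6: L0/L1/L2 = FH/CG/- → run F
t=7: L0/L1/L2 = FH/CG/- → run F
t=8: L0/L1/L2 = H/CGF/- → run H
t=9: L0/L1/L2 = H/CGF/- → run H
t=10: L0/L1/L2 = -/CGFH/- → run C
t=11: L0/L1/L2 = -/CGFH/- → run C
t=12: L0/L1/L2 = -/CGFH/- → run C
t=13: L0/L1/L2 = -/CGFH/- → run C
t=14: L0/L1/L2 = -/GFH/- → run G
t=15: L0/L1/L2 = -/GFH/- → run G
t=16: L0/L1/L2 = -/FH/- → run F
t=17: L0/L1/L2 = -/FH/- → run F
t=18: L0/L1/L2 = -/FH/- → run F
t=19: L0/L1/L2 = -/FH/- → run F
t=20: L0/L1/L2 = -/H/F → run H
t=21: L0/L1/L2 = -/H/F → run H
t=22: L0/L1/L2 = -/H/F → run H
t=23: L0/L1/L2 = -/H/F → run H
t=24: L0/L1/L2 = -/-/F → run F
t=25: (idle)
t=26: (idle)
t=27: (idle)
t=28: (idle)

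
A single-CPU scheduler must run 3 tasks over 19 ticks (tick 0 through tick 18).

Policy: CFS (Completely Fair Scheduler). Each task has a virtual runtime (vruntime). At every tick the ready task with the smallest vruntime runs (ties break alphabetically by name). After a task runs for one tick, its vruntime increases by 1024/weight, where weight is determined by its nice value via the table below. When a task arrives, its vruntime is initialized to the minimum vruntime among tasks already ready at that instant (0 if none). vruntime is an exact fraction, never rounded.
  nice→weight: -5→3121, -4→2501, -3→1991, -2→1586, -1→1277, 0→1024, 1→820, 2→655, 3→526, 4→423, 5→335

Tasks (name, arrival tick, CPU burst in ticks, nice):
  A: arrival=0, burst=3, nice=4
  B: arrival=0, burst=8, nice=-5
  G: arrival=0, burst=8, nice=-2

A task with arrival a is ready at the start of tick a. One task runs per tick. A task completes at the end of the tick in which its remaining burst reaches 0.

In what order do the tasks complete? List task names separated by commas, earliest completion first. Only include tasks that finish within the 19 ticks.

completion order = B, G, A

t=0: vr[A=0 B=0 G=0] → run A
t=1: vr[A=1024/423 B=0 G=0] → run B
t=2: vr[A=1024/423 B=1024/3121 G=0] → run G
t=3: vr[A=1024/423 B=1024/3121 G=512/793] → run B
t=4: vr[A=1024/423 B=2048/3121 G=512/793] → run G
t=5: vr[A=1024/423 B=2048/3121 G=1024/793] → run B
t=6: vr[A=1024/423 B=3072/3121 G=1024/793] → run B
t=7: vr[A=1024/423 B=4096/3121 G=1024/793] → run G
t=8: vr[A=1024/423 B=4096/3121 G=1536/793] → run B
t=9: vr[A=1024/423 B=5120/3121 G=1536/793] → run B
t=10: vr[A=1024/423 B=6144/3121 G=1536/793] → run G
t=11: vr[A=1024/423 B=6144/3121 G=2048/793] → run B
t=12: vr[A=1024/423 B=7168/3121 G=2048/793] → run B
t=13: vr[A=1024/423 G=2048/793] → run A
t=14: vr[A=2048/423 G=2048/793] → run G
t=15: vr[A=2048/423 G=2560/793] → run G
t=16: vr[A=2048/423 G=3072/793] → run G
t=17: vr[A=2048/423 G=3584/793] → run G
t=18: vr[A=2048/423] → run A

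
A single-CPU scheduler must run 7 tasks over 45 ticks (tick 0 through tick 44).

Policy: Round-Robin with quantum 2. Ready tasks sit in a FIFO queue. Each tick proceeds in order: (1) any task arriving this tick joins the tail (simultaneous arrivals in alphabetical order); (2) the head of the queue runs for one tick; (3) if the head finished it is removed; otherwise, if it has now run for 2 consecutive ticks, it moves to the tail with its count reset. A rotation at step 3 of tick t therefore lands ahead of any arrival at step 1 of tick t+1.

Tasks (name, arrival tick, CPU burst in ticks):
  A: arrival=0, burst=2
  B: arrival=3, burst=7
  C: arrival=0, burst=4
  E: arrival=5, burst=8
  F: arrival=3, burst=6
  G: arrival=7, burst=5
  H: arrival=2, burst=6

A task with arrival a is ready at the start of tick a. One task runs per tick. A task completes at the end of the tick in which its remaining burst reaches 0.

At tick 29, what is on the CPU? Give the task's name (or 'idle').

t=0: queue=[A,C] q_used=0 → run A
t=1: queue=[A,C] q_used=1 → run A
t=2: queue=[C,H] q_used=0 → run C
t=3: queue=[C,H,B,F] q_used=1 → run C
t=4: queue=[H,B,F,C] q_used=0 → run H
t=5: queue=[H,B,F,C,E] q_used=1 → run H
t=6: queue=[B,F,C,E,H] q_used=0 → run B
t=7: queue=[B,F,C,E,H,G] q_used=1 → run B
t=8: queue=[F,C,E,H,G,B] q_used=0 → run F
t=9: queue=[F,C,E,H,G,B] q_used=1 → run F
t=10: queue=[C,E,H,G,B,F] q_used=0 → run C
t=11: queue=[C,E,H,G,B,F] q_used=1 → run C
t=12: queue=[E,H,G,B,F] q_used=0 → run E
t=13: queue=[E,H,G,B,F] q_used=1 → run E
t=14: queue=[H,G,B,F,E] q_used=0 → run H
t=15: queue=[H,G,B,F,E] q_used=1 → run H
t=16: queue=[G,B,F,E,H] q_used=0 → run G
t=17: queue=[G,B,F,E,H] q_used=1 → run G
t=18: queue=[B,F,E,H,G] q_used=0 → run B
t=19: queue=[B,F,E,H,G] q_used=1 → run B
t=20: queue=[F,E,H,G,B] q_used=0 → run F
t=21: queue=[F,E,H,G,B] q_used=1 → run F
t=22: queue=[E,H,G,B,F] q_used=0 → run E
t=23: queue=[E,H,G,B,F] q_used=1 → run E
t=24: queue=[H,G,B,F,E] q_used=0 → run H
t=25: queue=[H,G,B,F,E] q_used=1 → run H
t=26: queue=[G,B,F,E] q_used=0 → run G
t=27: queue=[G,B,F,E] q_used=1 → run G
t=28: queue=[B,F,E,G] q_used=0 → run B
t=29: queue=[B,F,E,G] q_used=1 → run B
t=30: queue=[F,E,G,B] q_used=0 → run F
t=31: queue=[F,E,G,B] q_used=1 → run F
t=32: queue=[E,G,B] q_used=0 → run E
t=33: queue=[E,G,B] q_used=1 → run E
t=34: queue=[G,B,E] q_used=0 → run G
t=35: queue=[B,E] q_used=0 → run B
t=36: queue=[E] q_used=0 → run E
t=37: queue=[E] q_used=1 → run E
t=38: (idle)
t=39: (idle)
t=40: (idle)
t=41: (idle)
t=42: (idle)
t=43: (idle)
t=44: (idle)

running at tick 29 = B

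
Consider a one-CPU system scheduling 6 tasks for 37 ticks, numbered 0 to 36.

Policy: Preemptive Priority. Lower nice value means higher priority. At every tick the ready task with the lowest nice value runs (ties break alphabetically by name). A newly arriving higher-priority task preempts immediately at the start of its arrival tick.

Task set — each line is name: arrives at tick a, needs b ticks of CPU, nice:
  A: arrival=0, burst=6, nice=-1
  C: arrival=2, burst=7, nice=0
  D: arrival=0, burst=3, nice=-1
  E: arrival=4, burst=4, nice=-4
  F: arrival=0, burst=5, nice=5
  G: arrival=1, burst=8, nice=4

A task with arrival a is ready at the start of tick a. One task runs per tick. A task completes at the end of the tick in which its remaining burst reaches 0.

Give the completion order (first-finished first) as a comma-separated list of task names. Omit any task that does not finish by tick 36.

completion order = E, A, D, C, G, F

t=0: ready={A,D,F} → run A
t=1: ready={A,D,F,G} → run A
t=2: ready={A,C,D,F,G} → run A
t=3: ready={A,C,D,F,G} → run A
t=4: ready={A,C,D,E,F,G} → run E
t=5: ready={A,C,D,E,F,G} → run E
t=6: ready={A,C,D,E,F,G} → run E
t=7: ready={A,C,D,E,F,G} → run E
t=8: ready={A,C,D,F,G} → run A
t=9: ready={A,C,D,F,G} → run A
t=10: ready={C,D,F,G} → run D
t=11: ready={C,D,F,G} → run D
t=12: ready={C,D,F,G} → run D
t=13: ready={C,F,G} → run C
t=14: ready={C,F,G} → run C
t=15: ready={C,F,G} → run C
t=16: ready={C,F,G} → run C
t=17: ready={C,F,G} → run C
t=18: ready={C,F,G} → run C
t=19: ready={C,F,G} → run C
t=20: ready={F,G} → run G
t=21: ready={F,G} → run G
t=22: ready={F,G} → run G
t=23: ready={F,G} → run G
t=24: ready={F,G} → run G
t=25: ready={F,G} → run G
t=26: ready={F,G} → run G
t=27: ready={F,G} → run G
t=28: ready={F} → run F
t=29: ready={F} → run F
t=30: ready={F} → run F
t=31: ready={F} → run F
t=32: ready={F} → run F
t=33: (idle)
t=34: (idle)
t=35: (idle)
t=36: (idle)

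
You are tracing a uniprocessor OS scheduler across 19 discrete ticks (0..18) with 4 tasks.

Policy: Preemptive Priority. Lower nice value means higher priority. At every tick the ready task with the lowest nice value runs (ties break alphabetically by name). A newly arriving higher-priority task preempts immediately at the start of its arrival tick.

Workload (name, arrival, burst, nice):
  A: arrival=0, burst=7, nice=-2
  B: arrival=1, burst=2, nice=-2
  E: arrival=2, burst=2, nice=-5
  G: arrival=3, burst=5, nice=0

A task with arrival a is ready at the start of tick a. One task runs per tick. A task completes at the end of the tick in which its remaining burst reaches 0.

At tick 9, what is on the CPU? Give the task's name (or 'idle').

t=0: ready={A} → run A
t=1: ready={A,B} → run A
t=2: ready={A,B,E} → run E
t=3: ready={A,B,E,G} → run E
t=4: ready={A,B,G} → run A
t=5: ready={A,B,G} → run A
t=6: ready={A,B,G} → run A
t=7: ready={A,B,G} → run A
t=8: ready={A,B,G} → run A
t=9: ready={B,G} → run B
t=10: ready={B,G} → run B
t=11: ready={G} → run G
t=12: ready={G} → run G
t=13: ready={G} → run G
t=14: ready={G} → run G
t=15: ready={G} → run G
t=16: (idle)
t=17: (idle)
t=18: (idle)

running at tick 9 = B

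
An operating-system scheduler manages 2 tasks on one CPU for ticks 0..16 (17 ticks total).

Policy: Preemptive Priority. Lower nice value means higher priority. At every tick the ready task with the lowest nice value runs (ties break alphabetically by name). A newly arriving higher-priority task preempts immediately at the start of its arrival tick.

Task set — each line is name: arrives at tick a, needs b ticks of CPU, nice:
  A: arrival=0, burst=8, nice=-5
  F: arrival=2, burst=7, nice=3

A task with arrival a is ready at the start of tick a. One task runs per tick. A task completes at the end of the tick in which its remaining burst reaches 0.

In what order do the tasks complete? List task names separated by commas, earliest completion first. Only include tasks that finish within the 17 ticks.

t=0: ready={A} → run A
t=1: ready={A} → run A
t=2: ready={A,F} → run A
t=3: ready={A,F} → run A
t=4: ready={A,F} → run A
t=5: ready={A,F} → run A
t=6: ready={A,F} → run A
t=7: ready={A,F} → run A
t=8: ready={F} → run F
t=9: ready={F} → run F
t=10: ready={F} → run F
t=11: ready={F} → run F
t=12: ready={F} → run F
t=13: ready={F} → run F
t=14: ready={F} → run F
t=15: (idle)
t=16: (idle)

completion order = A, F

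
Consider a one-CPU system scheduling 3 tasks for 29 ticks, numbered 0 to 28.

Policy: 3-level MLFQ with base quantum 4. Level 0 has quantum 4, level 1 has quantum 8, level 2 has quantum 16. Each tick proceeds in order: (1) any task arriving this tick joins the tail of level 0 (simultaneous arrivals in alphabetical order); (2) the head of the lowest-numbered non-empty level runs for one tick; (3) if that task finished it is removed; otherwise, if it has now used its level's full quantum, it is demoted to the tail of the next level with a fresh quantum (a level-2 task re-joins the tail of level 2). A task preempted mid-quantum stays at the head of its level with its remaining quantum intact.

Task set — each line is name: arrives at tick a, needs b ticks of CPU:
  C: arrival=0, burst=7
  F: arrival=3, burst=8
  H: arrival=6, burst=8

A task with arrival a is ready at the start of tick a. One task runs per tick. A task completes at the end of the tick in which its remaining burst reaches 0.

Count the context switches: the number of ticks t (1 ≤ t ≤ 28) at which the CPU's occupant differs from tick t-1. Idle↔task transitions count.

context switches = 6

t=0: L0/L1/L2 = C/-/- → run C
t=1: L0/L1/L2 = C/-/- → run C
t=2: L0/L1/L2 = C/-/- → run C
t=3: L0/L1/L2 = CF/-/- → run C
t=4: L0/L1/L2 = F/C/- → run F
t=5: L0/L1/L2 = F/C/- → run F
t=6: L0/L1/L2 = FH/C/- → run F
t=7: L0/L1/L2 = FH/C/- → run F
t=8: L0/L1/L2 = H/CF/- → run H
t=9: L0/L1/L2 = H/CF/- → run H
t=10: L0/L1/L2 = H/CF/- → run H
t=11: L0/L1/L2 = H/CF/- → run H
t=12: L0/L1/L2 = -/CFH/- → run C
t=13: L0/L1/L2 = -/CFH/- → run C
t=14: L0/L1/L2 = -/CFH/- → run C
t=15: L0/L1/L2 = -/FH/- → run F
t=16: L0/L1/L2 = -/FH/- → run F
t=17: L0/L1/L2 = -/FH/- → run F
t=18: L0/L1/L2 = -/FH/- → run F
t=19: L0/L1/L2 = -/H/- → run H
t=20: L0/L1/L2 = -/H/- → run H
t=21: L0/L1/L2 = -/H/- → run H
t=22: L0/L1/L2 = -/H/- → run H
t=23: (idle)
t=24: (idle)
t=25: (idle)
t=26: (idle)
t=27: (idle)
t=28: (idle)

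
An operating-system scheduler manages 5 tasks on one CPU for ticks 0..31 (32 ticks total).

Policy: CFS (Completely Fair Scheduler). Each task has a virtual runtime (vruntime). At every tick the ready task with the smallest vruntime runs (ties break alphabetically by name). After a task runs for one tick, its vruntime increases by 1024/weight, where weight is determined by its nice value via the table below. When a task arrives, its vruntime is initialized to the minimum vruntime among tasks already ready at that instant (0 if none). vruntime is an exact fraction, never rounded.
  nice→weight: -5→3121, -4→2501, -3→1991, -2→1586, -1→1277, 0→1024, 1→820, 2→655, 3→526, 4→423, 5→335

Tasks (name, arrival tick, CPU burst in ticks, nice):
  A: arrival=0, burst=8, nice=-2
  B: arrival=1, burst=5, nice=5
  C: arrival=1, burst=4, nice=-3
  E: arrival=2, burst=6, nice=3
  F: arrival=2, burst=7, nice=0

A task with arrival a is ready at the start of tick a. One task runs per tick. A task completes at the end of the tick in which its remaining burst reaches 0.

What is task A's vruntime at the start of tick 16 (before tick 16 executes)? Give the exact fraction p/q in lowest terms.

t=0: vr[A=0] → run A
t=1: vr[A=512/793 B=512/793 C=512/793] → run A
t=2: vr[A=1024/793 B=512/793 C=512/793 E=512/793 F=512/793] → run B
t=3: vr[A=1024/793 B=983552/265655 C=512/793 E=512/793 F=512/793] → run C
t=4: vr[A=1024/793 B=983552/265655 C=1831424/1578863 E=512/793 F=512/793] → run E
t=5: vr[A=1024/793 B=983552/265655 C=1831424/1578863 E=540672/208559 F=512/793] → run F
t=6: vr[A=1024/793 B=983552/265655 C=1831424/1578863 E=540672/208559 F=1305/793] → run C
t=7: vr[A=1024/793 B=983552/265655 C=2643456/1578863 E=540672/208559 F=1305/793] → run A
t=8: vr[A=1536/793 B=983552/265655 C=2643456/1578863 E=540672/208559 F=1305/793] → run F
t=9: vr[A=1536/793 B=983552/265655 C=2643456/1578863 E=540672/208559 F=2098/793] → run C
t=10: vr[A=1536/793 B=983552/265655 C=3455488/1578863 E=540672/208559 F=2098/793] → run A
t=11: vr[A=2048/793 B=983552/265655 C=3455488/1578863 E=540672/208559 F=2098/793] → run C
t=12: vr[A=2048/793 B=983552/265655 E=540672/208559 F=2098/793] → run A
t=13: vr[A=2560/793 B=983552/265655 E=540672/208559 F=2098/793] → run E
t=14: vr[A=2560/793 B=983552/265655 E=946688/208559 F=2098/793] → run F
t=15: vr[A=2560/793 B=983552/265655 E=946688/208559 F=2891/793] → run A
t=16: vr[A=3072/793 B=983552/265655 E=946688/208559 F=2891/793] → run F
t=17: vr[A=3072/793 B=983552/265655 E=946688/208559 F=3684/793] → run B
t=18: vr[A=3072/793 B=1795584/265655 E=946688/208559 F=3684/793] → run A
t=19: vr[A=3584/793 B=1795584/265655 E=946688/208559 F=3684/793] → run A
t=20: vr[B=1795584/265655 E=946688/208559 F=3684/793] → run E
t=21: vr[B=1795584/265655 E=1352704/208559 F=3684/793] → run F
t=22: vr[B=1795584/265655 E=1352704/208559 F=4477/793] → run F
t=23: vr[B=1795584/265655 E=1352704/208559 F=5270/793] → run E
t=24: vr[B=1795584/265655 E=1758720/208559 F=5270/793] → run F
t=25: vr[B=1795584/265655 E=1758720/208559] → run B
t=26: vr[B=2607616/265655 E=1758720/208559] → run E
t=27: vr[B=2607616/265655 E=2164736/208559] → run B
t=28: vr[B=3419648/265655 E=2164736/208559] → run E
t=29: vr[B=3419648/265655] → run B
t=30: (idle)
t=31: (idle)

vruntime(A, start of tick 16) = 3072/793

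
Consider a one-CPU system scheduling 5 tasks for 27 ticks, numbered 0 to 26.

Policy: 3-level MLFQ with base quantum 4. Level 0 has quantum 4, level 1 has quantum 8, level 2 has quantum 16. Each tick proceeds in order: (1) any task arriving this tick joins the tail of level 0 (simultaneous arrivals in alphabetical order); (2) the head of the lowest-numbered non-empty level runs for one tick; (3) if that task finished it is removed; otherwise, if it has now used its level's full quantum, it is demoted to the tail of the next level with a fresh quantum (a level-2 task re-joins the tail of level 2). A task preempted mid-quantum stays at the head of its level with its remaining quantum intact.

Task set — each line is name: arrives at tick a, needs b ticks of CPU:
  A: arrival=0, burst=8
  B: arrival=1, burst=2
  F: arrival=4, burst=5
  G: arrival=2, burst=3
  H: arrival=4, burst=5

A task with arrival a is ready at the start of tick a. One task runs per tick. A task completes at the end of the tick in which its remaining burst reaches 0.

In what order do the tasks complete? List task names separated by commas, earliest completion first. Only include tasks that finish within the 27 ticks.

completion order = B, G, A, F, H

t=0: L0/L1/L2 = A/-/- → run A
t=1: L0/L1/L2 = AB/-/- → run A
t=2: L0/L1/L2 = ABG/-/- → run A
t=3: L0/L1/L2 = ABG/-/- → run A
t=4: L0/L1/L2 = BGFH/A/- → run B
t=5: L0/L1/L2 = BGFH/A/- → run B
t=6: L0/L1/L2 = GFH/A/- → run G
t=7: L0/L1/L2 = GFH/A/- → run G
t=8: L0/L1/L2 = GFH/A/- → run G
t=9: L0/L1/L2 = FH/A/- → run F
t=10: L0/L1/L2 = FH/A/- → run F
t=11: L0/L1/L2 = FH/A/- → run F
t=12: L0/L1/L2 = FH/A/- → run F
t=13: L0/L1/L2 = H/AF/- → run H
t=14: L0/L1/L2 = H/AF/- → run H
t=15: L0/L1/L2 = H/AF/- → run H
t=16: L0/L1/L2 = H/AF/- → run H
t=17: L0/L1/L2 = -/AFH/- → run A
t=18: L0/L1/L2 = -/AFH/- → run A
t=19: L0/L1/L2 = -/AFH/- → run A
t=20: L0/L1/L2 = -/AFH/- → run A
t=21: L0/L1/L2 = -/FH/- → run F
t=22: L0/L1/L2 = -/H/- → run H
t=23: (idle)
t=24: (idle)
t=25: (idle)
t=26: (idle)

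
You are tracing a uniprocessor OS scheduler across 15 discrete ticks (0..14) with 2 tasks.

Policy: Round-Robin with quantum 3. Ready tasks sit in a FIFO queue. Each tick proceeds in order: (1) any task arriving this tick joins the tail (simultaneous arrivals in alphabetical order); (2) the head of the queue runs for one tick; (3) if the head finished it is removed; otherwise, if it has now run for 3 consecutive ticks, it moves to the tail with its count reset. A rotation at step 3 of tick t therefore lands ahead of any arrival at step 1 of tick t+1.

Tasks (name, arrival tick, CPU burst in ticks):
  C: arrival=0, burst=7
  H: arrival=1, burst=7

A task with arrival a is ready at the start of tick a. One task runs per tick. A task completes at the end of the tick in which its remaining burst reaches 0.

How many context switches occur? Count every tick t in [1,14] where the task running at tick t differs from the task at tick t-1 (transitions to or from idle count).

context switches = 6

t=0: queue=[C] q_used=0 → run C
t=1: queue=[C,H] q_used=1 → run C
t=2: queue=[C,H] q_used=2 → run C
t=3: queue=[H,C] q_used=0 → run H
t=4: queue=[H,C] q_used=1 → run H
t=5: queue=[H,C] q_used=2 → run H
t=6: queue=[C,H] q_used=0 → run C
t=7: queue=[C,H] q_used=1 → run C
t=8: queue=[C,H] q_used=2 → run C
t=9: queue=[H,C] q_used=0 → run H
t=10: queue=[H,C] q_used=1 → run H
t=11: queue=[H,C] q_used=2 → run H
t=12: queue=[C,H] q_used=0 → run C
t=13: queue=[H] q_used=0 → run H
t=14: (idle)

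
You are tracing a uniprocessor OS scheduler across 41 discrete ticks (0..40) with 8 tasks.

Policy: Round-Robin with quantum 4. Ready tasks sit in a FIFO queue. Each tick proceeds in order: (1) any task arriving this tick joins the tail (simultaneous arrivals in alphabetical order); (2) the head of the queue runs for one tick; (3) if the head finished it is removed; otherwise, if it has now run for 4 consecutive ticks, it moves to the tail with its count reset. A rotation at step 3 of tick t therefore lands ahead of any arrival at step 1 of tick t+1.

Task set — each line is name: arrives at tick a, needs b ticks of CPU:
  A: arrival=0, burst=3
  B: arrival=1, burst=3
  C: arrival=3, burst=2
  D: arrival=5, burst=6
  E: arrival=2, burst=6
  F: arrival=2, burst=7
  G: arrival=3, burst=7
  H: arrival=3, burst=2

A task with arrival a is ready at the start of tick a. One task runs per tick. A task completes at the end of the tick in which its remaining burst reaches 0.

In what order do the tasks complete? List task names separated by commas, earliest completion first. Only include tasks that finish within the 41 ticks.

t=0: queue=[A] q_used=0 → run A
t=1: queue=[A,B] q_used=1 → run A
t=2: queue=[A,B,E,F] q_used=2 → run A
t=3: queue=[B,E,F,C,G,H] q_used=0 → run B
t=4: queue=[B,E,F,C,G,H] q_used=1 → run B
t=5: queue=[B,E,F,C,G,H,D] q_used=2 → run B
t=6: queue=[E,F,C,G,H,D] q_used=0 → run E
t=7: queue=[E,F,C,G,H,D] q_used=1 → run E
t=8: queue=[E,F,C,G,H,D] q_used=2 → run E
t=9: queue=[E,F,C,G,H,D] q_used=3 → run E
t=10: queue=[F,C,G,H,D,E] q_used=0 → run F
t=11: queue=[F,C,G,H,D,E] q_used=1 → run F
t=12: queue=[F,C,G,H,D,E] q_used=2 → run F
t=13: queue=[F,C,G,H,D,E] q_used=3 → run F
t=14: queue=[C,G,H,D,E,F] q_used=0 → run C
t=15: queue=[C,G,H,D,E,F] q_used=1 → run C
t=16: queue=[G,H,D,E,F] q_used=0 → run G
t=17: queue=[G,H,D,E,F] q_used=1 → run G
t=18: queue=[G,H,D,E,F] q_used=2 → run G
t=19: queue=[G,H,D,E,F] q_used=3 → run G
t=20: queue=[H,D,E,F,G] q_used=0 → run H
t=21: queue=[H,D,E,F,G] q_used=1 → run H
t=22: queue=[D,E,F,G] q_used=0 → run D
t=23: queue=[D,E,F,G] q_used=1 → run D
t=24: queue=[D,E,F,G] q_used=2 → run D
t=25: queue=[D,E,F,G] q_used=3 → run D
t=26: queue=[E,F,G,D] q_used=0 → run E
t=27: queue=[E,F,G,D] q_used=1 → run E
t=28: queue=[F,G,D] q_used=0 → run F
t=29: queue=[F,G,D] q_used=1 → run F
t=30: queue=[F,G,D] q_used=2 → run F
t=31: queue=[G,D] q_used=0 → run G
t=32: queue=[G,D] q_used=1 → run G
t=33: queue=[G,D] q_used=2 → run G
t=34: queue=[D] q_used=0 → run D
t=35: queue=[D] q_used=1 → run D
t=36: (idle)
t=37: (idle)
t=38: (idle)
t=39: (idle)
t=40: (idle)

completion order = A, B, C, H, E, F, G, D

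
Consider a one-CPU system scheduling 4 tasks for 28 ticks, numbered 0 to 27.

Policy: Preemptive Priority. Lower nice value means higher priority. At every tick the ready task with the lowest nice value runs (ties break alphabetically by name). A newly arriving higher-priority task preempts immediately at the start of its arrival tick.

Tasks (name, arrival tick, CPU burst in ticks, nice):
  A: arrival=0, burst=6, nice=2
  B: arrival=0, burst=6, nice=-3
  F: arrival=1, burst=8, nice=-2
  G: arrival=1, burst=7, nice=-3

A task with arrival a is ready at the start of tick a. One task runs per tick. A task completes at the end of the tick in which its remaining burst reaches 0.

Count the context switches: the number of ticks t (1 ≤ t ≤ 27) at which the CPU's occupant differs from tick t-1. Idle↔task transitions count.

context switches = 4

t=0: ready={A,B} → run B
t=1: ready={A,B,F,G} → run B
t=2: ready={A,B,F,G} → run B
t=3: ready={A,B,F,G} → run B
t=4: ready={A,B,F,G} → run B
t=5: ready={A,B,F,G} → run B
t=6: ready={A,F,G} → run G
t=7: ready={A,F,G} → run G
t=8: ready={A,F,G} → run G
t=9: ready={A,F,G} → run G
t=10: ready={A,F,G} → run G
t=11: ready={A,F,G} → run G
t=12: ready={A,F,G} → run G
t=13: ready={A,F} → run F
t=14: ready={A,F} → run F
t=15: ready={A,F} → run F
t=16: ready={A,F} → run F
t=17: ready={A,F} → run F
t=18: ready={A,F} → run F
t=19: ready={A,F} → run F
t=20: ready={A,F} → run F
t=21: ready={A} → run A
t=22: ready={A} → run A
t=23: ready={A} → run A
t=24: ready={A} → run A
t=25: ready={A} → run A
t=26: ready={A} → run A
t=27: (idle)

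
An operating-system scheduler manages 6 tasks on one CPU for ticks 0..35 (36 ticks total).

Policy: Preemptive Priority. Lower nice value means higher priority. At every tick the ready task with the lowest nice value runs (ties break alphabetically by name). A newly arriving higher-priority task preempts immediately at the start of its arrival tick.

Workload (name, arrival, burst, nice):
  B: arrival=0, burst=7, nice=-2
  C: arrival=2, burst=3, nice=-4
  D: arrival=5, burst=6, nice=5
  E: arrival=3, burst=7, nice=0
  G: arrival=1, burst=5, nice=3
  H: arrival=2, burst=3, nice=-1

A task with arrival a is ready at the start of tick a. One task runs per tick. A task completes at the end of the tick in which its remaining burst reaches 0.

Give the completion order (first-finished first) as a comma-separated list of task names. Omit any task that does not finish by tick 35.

t=0: ready={B} → run B
t=1: ready={B,G} → run B
t=2: ready={B,C,G,H} → run C
t=3: ready={B,C,E,G,H} → run C
t=4: ready={B,C,E,G,H} → run C
t=5: ready={B,D,E,G,H} → run B
t=6: ready={B,D,E,G,H} → run B
t=7: ready={B,D,E,G,H} → run B
t=8: ready={B,D,E,G,H} → run B
t=9: ready={B,D,E,G,H} → run B
t=10: ready={D,E,G,H} → run H
t=11: ready={D,E,G,H} → run H
t=12: ready={D,E,G,H} → run H
t=13: ready={D,E,G} → run E
t=14: ready={D,E,G} → run E
t=15: ready={D,E,G} → run E
t=16: ready={D,E,G} → run E
t=17: ready={D,E,G} → run E
t=18: ready={D,E,G} → run E
t=19: ready={D,E,G} → run E
t=20: ready={D,G} → run G
t=21: ready={D,G} → run G
t=22: ready={D,G} → run G
t=23: ready={D,G} → run G
t=24: ready={D,G} → run G
t=25: ready={D} → run D
t=26: ready={D} → run D
t=27: ready={D} → run D
t=28: ready={D} → run D
t=29: ready={D} → run D
t=30: ready={D} → run D
t=31: (idle)
t=32: (idle)
t=33: (idle)
t=34: (idle)
t=35: (idle)

completion order = C, B, H, E, G, D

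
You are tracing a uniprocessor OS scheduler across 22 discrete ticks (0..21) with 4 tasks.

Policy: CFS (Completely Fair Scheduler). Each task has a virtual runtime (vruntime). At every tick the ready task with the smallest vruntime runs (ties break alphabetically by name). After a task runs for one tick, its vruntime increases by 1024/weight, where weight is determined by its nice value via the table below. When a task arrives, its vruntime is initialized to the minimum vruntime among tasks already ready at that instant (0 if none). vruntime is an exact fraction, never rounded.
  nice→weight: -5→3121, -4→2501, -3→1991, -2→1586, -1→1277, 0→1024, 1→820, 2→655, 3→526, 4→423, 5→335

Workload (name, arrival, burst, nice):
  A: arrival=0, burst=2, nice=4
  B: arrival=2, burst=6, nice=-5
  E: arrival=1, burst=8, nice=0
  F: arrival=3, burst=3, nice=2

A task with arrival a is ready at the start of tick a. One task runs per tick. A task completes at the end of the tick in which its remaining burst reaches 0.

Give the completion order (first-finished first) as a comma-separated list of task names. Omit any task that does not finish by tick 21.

completion order = A, B, F, E

t=0: vr[A=0] → run A
t=1: vr[A=1024/423 E=1024/423] → run A
t=2: vr[B=1024/423 E=1024/423] → run B
t=3: vr[B=3629056/1320183 E=1024/423 F=1024/423] → run E
t=4: vr[B=3629056/1320183 E=1447/423 F=1024/423] → run F
t=5: vr[B=3629056/1320183 E=1447/423 F=1103872/277065] → run B
t=6: vr[B=4062208/1320183 E=1447/423 F=1103872/277065] → run B
t=7: vr[B=4495360/1320183 E=1447/423 F=1103872/277065] → run B
t=8: vr[B=4928512/1320183 E=1447/423 F=1103872/277065] → run E
t=9: vr[B=4928512/1320183 E=1870/423 F=1103872/277065] → run B
t=10: vr[B=5361664/1320183 E=1870/423 F=1103872/277065] → run F
t=11: vr[B=5361664/1320183 E=1870/423 F=1537024/277065] → run B
t=12: vr[E=1870/423 F=1537024/277065] → run E
t=13: vr[E=2293/423 F=1537024/277065] → run E
t=14: vr[E=2716/423 F=1537024/277065] → run F
t=15: vr[E=2716/423] → run E
t=16: vr[E=3139/423] → run E
t=17: vr[E=3562/423] → run E
t=18: vr[E=3985/423] → run E
t=19: (idle)
t=20: (idle)
t=21: (idle)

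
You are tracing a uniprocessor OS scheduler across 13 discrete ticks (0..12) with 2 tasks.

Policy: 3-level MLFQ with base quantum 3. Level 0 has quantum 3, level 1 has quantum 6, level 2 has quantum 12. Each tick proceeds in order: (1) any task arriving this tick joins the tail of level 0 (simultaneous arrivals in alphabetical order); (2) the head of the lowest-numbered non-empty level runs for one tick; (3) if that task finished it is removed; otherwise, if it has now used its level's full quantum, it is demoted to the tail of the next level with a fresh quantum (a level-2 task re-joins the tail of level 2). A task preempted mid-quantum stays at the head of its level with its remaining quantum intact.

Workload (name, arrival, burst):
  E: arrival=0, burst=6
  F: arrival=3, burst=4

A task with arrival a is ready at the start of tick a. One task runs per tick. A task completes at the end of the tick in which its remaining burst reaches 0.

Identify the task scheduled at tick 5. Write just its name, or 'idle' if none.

running at tick 5 = F

t=0: L0/L1/L2 = E/-/- → run E
t=1: L0/L1/L2 = E/-/- → run E
t=2: L0/L1/L2 = E/-/- → run E
t=3: L0/L1/L2 = F/E/- → run F
t=4: L0/L1/L2 = F/E/- → run F
t=5: L0/L1/L2 = F/E/- → run F
t=6: L0/L1/L2 = -/EF/- → run E
t=7: L0/L1/L2 = -/EF/- → run E
t=8: L0/L1/L2 = -/EF/- → run E
t=9: L0/L1/L2 = -/F/- → run F
t=10: (idle)
t=11: (idle)
t=12: (idle)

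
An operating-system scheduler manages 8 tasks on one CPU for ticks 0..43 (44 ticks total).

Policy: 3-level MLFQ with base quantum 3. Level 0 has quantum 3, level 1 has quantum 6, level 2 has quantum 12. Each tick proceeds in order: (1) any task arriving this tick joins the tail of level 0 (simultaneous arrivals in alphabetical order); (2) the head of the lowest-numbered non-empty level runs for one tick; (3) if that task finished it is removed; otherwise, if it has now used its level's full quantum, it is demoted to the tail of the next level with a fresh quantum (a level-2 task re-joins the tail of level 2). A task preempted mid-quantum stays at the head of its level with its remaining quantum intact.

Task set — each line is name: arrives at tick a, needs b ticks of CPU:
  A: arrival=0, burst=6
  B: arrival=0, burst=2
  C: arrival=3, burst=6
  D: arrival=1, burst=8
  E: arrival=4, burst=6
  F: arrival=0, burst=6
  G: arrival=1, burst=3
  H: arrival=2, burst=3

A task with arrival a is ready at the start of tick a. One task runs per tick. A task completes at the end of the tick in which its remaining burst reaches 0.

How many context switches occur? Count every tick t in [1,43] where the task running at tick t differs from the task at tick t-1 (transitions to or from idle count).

context switches = 13

t=0: L0/L1/L2 = ABF/-/- → run A
t=1: L0/L1/L2 = ABFDG/-/- → run A
t=2: L0/L1/L2 = ABFDGH/-/- → run A
t=3: L0/L1/L2 = BFDGHC/A/- → run B
t=4: L0/L1/L2 = BFDGHCE/A/- → run B
t=5: L0/L1/L2 = FDGHCE/A/- → run F
t=6: L0/L1/L2 = FDGHCE/A/- → run F
t=7: L0/L1/L2 = FDGHCE/A/- → run F
t=8: L0/L1/L2 = DGHCE/AF/- → run D
t=9: L0/L1/L2 = DGHCE/AF/- → run D
t=10: L0/L1/L2 = DGHCE/AF/- → run D
t=11: L0/L1/L2 = GHCE/AFD/- → run G
t=12: L0/L1/L2 = GHCE/AFD/- → run G
t=13: L0/L1/L2 = GHCE/AFD/- → run G
t=14: L0/L1/L2 = HCE/AFD/- → run H
t=15: L0/L1/L2 = HCE/AFD/- → run H
t=16: L0/L1/L2 = HCE/AFD/- → run H
t=17: L0/L1/L2 = CE/AFD/- → run C
t=18: L0/L1/L2 = CE/AFD/- → run C
t=19: L0/L1/L2 = CE/AFD/- → run C
t=20: L0/L1/L2 = E/AFDC/- → run E
t=21: L0/L1/L2 = E/AFDC/- → run E
t=22: L0/L1/L2 = E/AFDC/- → run E
t=23: L0/L1/L2 = -/AFDCE/- → run A
t=24: L0/L1/L2 = -/AFDCE/- → run A
t=25: L0/L1/L2 = -/AFDCE/- → run A
t=26: L0/L1/L2 = -/FDCE/- → run F
t=27: L0/L1/L2 = -/FDCE/- → run F
t=28: L0/L1/L2 = -/FDCE/- → run F
t=29: L0/L1/L2 = -/DCE/- → run D
t=30: L0/L1/L2 = -/DCE/- → run D
t=31: L0/L1/L2 = -/DCE/- → run D
t=32: L0/L1/L2 = -/DCE/- → run D
t=33: L0/L1/L2 = -/DCE/- → run D
t=34: L0/L1/L2 = -/CE/- → run C
t=35: L0/L1/L2 = -/CE/- → run C
t=36: L0/L1/L2 = -/CE/- → run C
t=37: L0/L1/L2 = -/E/- → run E
t=38: L0/L1/L2 = -/E/- → run E
t=39: L0/L1/L2 = -/E/- → run E
t=40: (idle)
t=41: (idle)
t=42: (idle)
t=43: (idle)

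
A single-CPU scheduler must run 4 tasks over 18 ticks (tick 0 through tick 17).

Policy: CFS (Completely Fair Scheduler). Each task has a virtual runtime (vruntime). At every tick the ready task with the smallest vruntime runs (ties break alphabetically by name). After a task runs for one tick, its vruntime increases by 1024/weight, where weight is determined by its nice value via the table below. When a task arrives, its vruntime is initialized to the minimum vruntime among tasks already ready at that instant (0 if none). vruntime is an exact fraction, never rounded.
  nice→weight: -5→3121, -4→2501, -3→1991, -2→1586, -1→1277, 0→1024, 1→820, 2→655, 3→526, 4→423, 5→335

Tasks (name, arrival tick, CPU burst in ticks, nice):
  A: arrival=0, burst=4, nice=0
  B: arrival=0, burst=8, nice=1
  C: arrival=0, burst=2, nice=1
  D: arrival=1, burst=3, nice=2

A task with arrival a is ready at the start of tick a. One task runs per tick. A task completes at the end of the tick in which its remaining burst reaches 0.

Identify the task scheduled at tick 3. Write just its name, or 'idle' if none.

running at tick 3 = D

t=0: vr[A=0 B=0 C=0] → run A
t=1: vr[A=1 B=0 C=0 D=0] → run B
t=2: vr[A=1 B=256/205 C=0 D=0] → run C
t=3: vr[A=1 B=256/205 C=256/205 D=0] → run D
t=4: vr[A=1 B=256/205 C=256/205 D=1024/655] → run A
t=5: vr[A=2 B=256/205 C=256/205 D=1024/655] → run B
t=6: vr[A=2 B=512/205 C=256/205 D=1024/655] → run C
t=7: vr[A=2 B=512/205 D=1024/655] → run D
t=8: vr[A=2 B=512/205 D=2048/655] → run A
t=9: vr[A=3 B=512/205 D=2048/655] → run B
t=10: vr[A=3 B=768/205 D=2048/655] → run A
t=11: vr[B=768/205 D=2048/655] → run D
t=12: vr[B=768/205] → run B
t=13: vr[B=1024/205] → run B
t=14: vr[B=256/41] → run B
t=15: vr[B=1536/205] → run B
t=16: vr[B=1792/205] → run B
t=17: (idle)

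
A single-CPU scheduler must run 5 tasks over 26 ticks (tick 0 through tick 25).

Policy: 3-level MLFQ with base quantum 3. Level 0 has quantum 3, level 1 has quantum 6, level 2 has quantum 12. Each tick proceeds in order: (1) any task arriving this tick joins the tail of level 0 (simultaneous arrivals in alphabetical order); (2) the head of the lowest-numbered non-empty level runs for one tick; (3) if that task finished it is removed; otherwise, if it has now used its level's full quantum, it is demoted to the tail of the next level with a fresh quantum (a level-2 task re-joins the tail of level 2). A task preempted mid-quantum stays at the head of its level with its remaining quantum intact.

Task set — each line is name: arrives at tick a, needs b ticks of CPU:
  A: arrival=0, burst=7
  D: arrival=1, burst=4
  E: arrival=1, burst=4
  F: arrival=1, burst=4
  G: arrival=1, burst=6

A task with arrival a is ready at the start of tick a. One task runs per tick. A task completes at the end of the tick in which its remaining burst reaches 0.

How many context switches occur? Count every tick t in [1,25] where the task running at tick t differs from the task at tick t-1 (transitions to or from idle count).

context switches = 10

t=0: L0/L1/L2 = A/-/- → run A
t=1: L0/L1/L2 = ADEFG/-/- → run A
t=2: L0/L1/L2 = ADEFG/-/- → run A
t=3: L0/L1/L2 = DEFG/A/- → run D
t=4: L0/L1/L2 = DEFG/A/- → run D
t=5: L0/L1/L2 = DEFG/A/- → run D
t=6: L0/L1/L2 = EFG/AD/- → run E
t=7: L0/L1/L2 = EFG/AD/- → run E
t=8: L0/L1/L2 = EFG/AD/- → run E
t=9: L0/L1/L2 = FG/ADE/- → run F
t=10: L0/L1/L2 = FG/ADE/- → run F
t=11: L0/L1/L2 = FG/ADE/- → run F
t=12: L0/L1/L2 = G/ADEF/- → run G
t=13: L0/L1/L2 = G/ADEF/- → run G
t=14: L0/L1/L2 = G/ADEF/- → run G
t=15: L0/L1/L2 = -/ADEFG/- → run A
t=16: L0/L1/L2 = -/ADEFG/- → run A
t=17: L0/L1/L2 = -/ADEFG/- → run A
t=18: L0/L1/L2 = -/ADEFG/- → run A
t=19: L0/L1/L2 = -/DEFG/- → run D
t=20: L0/L1/L2 = -/EFG/- → run E
t=21: L0/L1/L2 = -/FG/- → run F
t=22: L0/L1/L2 = -/G/- → run G
t=23: L0/L1/L2 = -/G/- → run G
t=24: L0/L1/L2 = -/G/- → run G
t=25: (idle)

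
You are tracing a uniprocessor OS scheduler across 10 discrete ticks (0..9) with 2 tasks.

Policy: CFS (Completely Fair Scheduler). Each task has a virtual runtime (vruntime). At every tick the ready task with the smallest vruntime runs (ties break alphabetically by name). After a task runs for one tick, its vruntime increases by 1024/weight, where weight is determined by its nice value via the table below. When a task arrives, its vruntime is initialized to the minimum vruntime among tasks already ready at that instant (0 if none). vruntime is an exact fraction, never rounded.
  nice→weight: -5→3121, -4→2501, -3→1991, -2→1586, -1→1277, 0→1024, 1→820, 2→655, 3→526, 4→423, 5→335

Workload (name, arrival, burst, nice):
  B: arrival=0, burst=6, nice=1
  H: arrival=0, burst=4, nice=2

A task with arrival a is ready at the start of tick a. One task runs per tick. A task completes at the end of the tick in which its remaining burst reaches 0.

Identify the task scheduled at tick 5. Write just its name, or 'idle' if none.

t=0: vr[B=0 H=0] → run B
t=1: vr[B=256/205 H=0] → run H
t=2: vr[B=256/205 H=1024/655] → run B
t=3: vr[B=512/205 H=1024/655] → run H
t=4: vr[B=512/205 H=2048/655] → run B
t=5: vr[B=768/205 H=2048/655] → run H
t=6: vr[B=768/205 H=3072/655] → run B
t=7: vr[B=1024/205 H=3072/655] → run H
t=8: vr[B=1024/205] → run B
t=9: vr[B=256/41] → run B

running at tick 5 = H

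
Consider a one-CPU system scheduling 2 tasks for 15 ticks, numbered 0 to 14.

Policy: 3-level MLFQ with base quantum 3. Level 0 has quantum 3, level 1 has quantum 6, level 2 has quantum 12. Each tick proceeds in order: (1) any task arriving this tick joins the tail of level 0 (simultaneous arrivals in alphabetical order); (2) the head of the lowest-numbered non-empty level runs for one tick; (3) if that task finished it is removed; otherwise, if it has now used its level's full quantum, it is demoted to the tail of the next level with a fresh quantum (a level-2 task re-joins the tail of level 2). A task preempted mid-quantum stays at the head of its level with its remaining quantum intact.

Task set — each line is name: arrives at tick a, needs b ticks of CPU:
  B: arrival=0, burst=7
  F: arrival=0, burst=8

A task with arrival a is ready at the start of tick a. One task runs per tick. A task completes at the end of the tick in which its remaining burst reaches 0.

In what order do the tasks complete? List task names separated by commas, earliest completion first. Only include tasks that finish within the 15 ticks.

completion order = B, F

t=0: L0/L1/L2 = BF/-/- → run B
t=1: L0/L1/L2 = BF/-/- → run B
t=2: L0/L1/L2 = BF/-/- → run B
t=3: L0/L1/L2 = F/B/- → run F
t=4: L0/L1/L2 = F/B/- → run F
t=5: L0/L1/L2 = F/B/- → run F
t=6: L0/L1/L2 = -/BF/- → run B
t=7: L0/L1/L2 = -/BF/- → run B
t=8: L0/L1/L2 = -/BF/- → run B
t=9: L0/L1/L2 = -/BF/- → run B
t=10: L0/L1/L2 = -/F/- → run F
t=11: L0/L1/L2 = -/F/- → run F
t=12: L0/L1/L2 = -/F/- → run F
t=13: L0/L1/L2 = -/F/- → run F
t=14: L0/L1/L2 = -/F/- → run F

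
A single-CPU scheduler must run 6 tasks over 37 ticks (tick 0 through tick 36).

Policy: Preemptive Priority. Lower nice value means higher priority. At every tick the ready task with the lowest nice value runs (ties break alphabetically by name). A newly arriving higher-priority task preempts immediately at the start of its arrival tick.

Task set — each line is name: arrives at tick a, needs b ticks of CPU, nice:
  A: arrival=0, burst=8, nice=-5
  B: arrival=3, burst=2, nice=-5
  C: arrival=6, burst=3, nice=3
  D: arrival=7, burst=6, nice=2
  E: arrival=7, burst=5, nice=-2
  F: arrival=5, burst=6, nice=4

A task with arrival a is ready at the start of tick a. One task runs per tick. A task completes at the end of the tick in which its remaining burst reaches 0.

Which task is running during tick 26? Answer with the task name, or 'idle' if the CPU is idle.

running at tick 26 = F

t=0: ready={A} → run A
t=1: ready={A} → run A
t=2: ready={A} → run A
t=3: ready={A,B} → run A
t=4: ready={A,B} → run A
t=5: ready={A,B,F} → run A
t=6: ready={A,B,C,F} → run A
t=7: ready={A,B,C,D,E,F} → run A
t=8: ready={B,C,D,E,F} → run B
t=9: ready={B,C,D,E,F} → run B
t=10: ready={C,D,E,F} → run E
t=11: ready={C,D,E,F} → run E
t=12: ready={C,D,E,F} → run E
t=13: ready={C,D,E,F} → run E
t=14: ready={C,D,E,F} → run E
t=15: ready={C,D,F} → run D
t=16: ready={C,D,F} → run D
t=17: ready={C,D,F} → run D
t=18: ready={C,D,F} → run D
t=19: ready={C,D,F} → run D
t=20: ready={C,D,F} → run D
t=21: ready={C,F} → run C
t=22: ready={C,F} → run C
t=23: ready={C,F} → run C
t=24: ready={F} → run F
t=25: ready={F} → run F
t=26: ready={F} → run F
t=27: ready={F} → run F
t=28: ready={F} → run F
t=29: ready={F} → run F
t=30: (idle)
t=31: (idle)
t=32: (idle)
t=33: (idle)
t=34: (idle)
t=35: (idle)
t=36: (idle)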